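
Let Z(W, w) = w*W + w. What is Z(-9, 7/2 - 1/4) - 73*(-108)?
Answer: 7858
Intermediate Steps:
Z(W, w) = w + W*w (Z(W, w) = W*w + w = w + W*w)
Z(-9, 7/2 - 1/4) - 73*(-108) = (7/2 - 1/4)*(1 - 9) - 73*(-108) = (7*(1/2) - 1*1/4)*(-8) + 7884 = (7/2 - 1/4)*(-8) + 7884 = (13/4)*(-8) + 7884 = -26 + 7884 = 7858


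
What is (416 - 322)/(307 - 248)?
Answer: 94/59 ≈ 1.5932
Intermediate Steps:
(416 - 322)/(307 - 248) = 94/59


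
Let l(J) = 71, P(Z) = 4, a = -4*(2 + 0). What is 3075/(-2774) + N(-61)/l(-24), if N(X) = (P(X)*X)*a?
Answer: 5196523/196954 ≈ 26.384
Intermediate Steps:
a = -8 (a = -4*2 = -8)
N(X) = -32*X (N(X) = (4*X)*(-8) = -32*X)
3075/(-2774) + N(-61)/l(-24) = 3075/(-2774) - 32*(-61)/71 = 3075*(-1/2774) + 1952*(1/71) = -3075/2774 + 1952/71 = 5196523/196954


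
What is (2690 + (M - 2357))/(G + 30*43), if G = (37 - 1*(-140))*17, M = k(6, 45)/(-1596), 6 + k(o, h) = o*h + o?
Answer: 29511/381178 ≈ 0.077420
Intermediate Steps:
k(o, h) = -6 + o + h*o (k(o, h) = -6 + (o*h + o) = -6 + (h*o + o) = -6 + (o + h*o) = -6 + o + h*o)
M = -45/266 (M = (-6 + 6 + 45*6)/(-1596) = (-6 + 6 + 270)*(-1/1596) = 270*(-1/1596) = -45/266 ≈ -0.16917)
G = 3009 (G = (37 + 140)*17 = 177*17 = 3009)
(2690 + (M - 2357))/(G + 30*43) = (2690 + (-45/266 - 2357))/(3009 + 30*43) = (2690 - 627007/266)/(3009 + 1290) = (88533/266)/4299 = (88533/266)*(1/4299) = 29511/381178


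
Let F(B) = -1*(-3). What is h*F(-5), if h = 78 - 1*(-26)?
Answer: 312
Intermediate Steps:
F(B) = 3
h = 104 (h = 78 + 26 = 104)
h*F(-5) = 104*3 = 312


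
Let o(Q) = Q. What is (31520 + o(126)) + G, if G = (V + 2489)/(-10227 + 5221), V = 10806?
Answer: 158406581/5006 ≈ 31643.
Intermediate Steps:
G = -13295/5006 (G = (10806 + 2489)/(-10227 + 5221) = 13295/(-5006) = 13295*(-1/5006) = -13295/5006 ≈ -2.6558)
(31520 + o(126)) + G = (31520 + 126) - 13295/5006 = 31646 - 13295/5006 = 158406581/5006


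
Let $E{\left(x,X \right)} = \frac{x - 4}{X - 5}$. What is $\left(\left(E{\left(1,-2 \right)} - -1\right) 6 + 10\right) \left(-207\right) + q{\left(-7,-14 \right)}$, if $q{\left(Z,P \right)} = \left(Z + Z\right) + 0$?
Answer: $- \frac{27008}{7} \approx -3858.3$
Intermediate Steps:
$E{\left(x,X \right)} = \frac{-4 + x}{-5 + X}$
$q{\left(Z,P \right)} = 2 Z$ ($q{\left(Z,P \right)} = 2 Z + 0 = 2 Z$)
$\left(\left(E{\left(1,-2 \right)} - -1\right) 6 + 10\right) \left(-207\right) + q{\left(-7,-14 \right)} = \left(\left(\frac{-4 + 1}{-5 - 2} - -1\right) 6 + 10\right) \left(-207\right) + 2 \left(-7\right) = \left(\left(\frac{1}{-7} \left(-3\right) + 1\right) 6 + 10\right) \left(-207\right) - 14 = \left(\left(\left(- \frac{1}{7}\right) \left(-3\right) + 1\right) 6 + 10\right) \left(-207\right) - 14 = \left(\left(\frac{3}{7} + 1\right) 6 + 10\right) \left(-207\right) - 14 = \left(\frac{10}{7} \cdot 6 + 10\right) \left(-207\right) - 14 = \left(\frac{60}{7} + 10\right) \left(-207\right) - 14 = \frac{130}{7} \left(-207\right) - 14 = - \frac{26910}{7} - 14 = - \frac{27008}{7}$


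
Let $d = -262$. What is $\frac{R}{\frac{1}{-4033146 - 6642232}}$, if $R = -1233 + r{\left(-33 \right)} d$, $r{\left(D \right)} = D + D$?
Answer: $-171435895302$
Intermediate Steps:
$r{\left(D \right)} = 2 D$
$R = 16059$ ($R = -1233 + 2 \left(-33\right) \left(-262\right) = -1233 - -17292 = -1233 + 17292 = 16059$)
$\frac{R}{\frac{1}{-4033146 - 6642232}} = \frac{16059}{\frac{1}{-4033146 - 6642232}} = \frac{16059}{\frac{1}{-10675378}} = \frac{16059}{- \frac{1}{10675378}} = 16059 \left(-10675378\right) = -171435895302$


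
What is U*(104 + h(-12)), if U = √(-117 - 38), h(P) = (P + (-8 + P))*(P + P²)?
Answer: -4120*I*√155 ≈ -51294.0*I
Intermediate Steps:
h(P) = (-8 + 2*P)*(P + P²)
U = I*√155 (U = √(-155) = I*√155 ≈ 12.45*I)
U*(104 + h(-12)) = (I*√155)*(104 + 2*(-12)*(-4 + (-12)² - 3*(-12))) = (I*√155)*(104 + 2*(-12)*(-4 + 144 + 36)) = (I*√155)*(104 + 2*(-12)*176) = (I*√155)*(104 - 4224) = (I*√155)*(-4120) = -4120*I*√155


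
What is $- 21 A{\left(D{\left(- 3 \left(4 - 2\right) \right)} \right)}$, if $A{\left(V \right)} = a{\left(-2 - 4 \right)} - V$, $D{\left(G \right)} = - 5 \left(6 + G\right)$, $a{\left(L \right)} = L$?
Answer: $126$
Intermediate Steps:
$D{\left(G \right)} = -30 - 5 G$
$A{\left(V \right)} = -6 - V$ ($A{\left(V \right)} = \left(-2 - 4\right) - V = -6 - V$)
$- 21 A{\left(D{\left(- 3 \left(4 - 2\right) \right)} \right)} = - 21 \left(-6 - \left(-30 - 5 \left(- 3 \left(4 - 2\right)\right)\right)\right) = - 21 \left(-6 - \left(-30 - 5 \left(\left(-3\right) 2\right)\right)\right) = - 21 \left(-6 - \left(-30 - -30\right)\right) = - 21 \left(-6 - \left(-30 + 30\right)\right) = - 21 \left(-6 - 0\right) = - 21 \left(-6 + 0\right) = \left(-21\right) \left(-6\right) = 126$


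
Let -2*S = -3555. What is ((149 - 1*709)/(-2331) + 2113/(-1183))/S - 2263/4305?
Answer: -863801051/1640530827 ≈ -0.52654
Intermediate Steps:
S = 3555/2 (S = -½*(-3555) = 3555/2 ≈ 1777.5)
((149 - 1*709)/(-2331) + 2113/(-1183))/S - 2263/4305 = ((149 - 1*709)/(-2331) + 2113/(-1183))/(3555/2) - 2263/4305 = ((149 - 709)*(-1/2331) + 2113*(-1/1183))*(2/3555) - 2263*1/4305 = (-560*(-1/2331) - 2113/1183)*(2/3555) - 2263/4305 = (80/333 - 2113/1183)*(2/3555) - 2263/4305 = -608989/393939*2/3555 - 2263/4305 = -1217978/1400453145 - 2263/4305 = -863801051/1640530827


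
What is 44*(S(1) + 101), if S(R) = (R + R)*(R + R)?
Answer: 4620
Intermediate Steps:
S(R) = 4*R**2 (S(R) = (2*R)*(2*R) = 4*R**2)
44*(S(1) + 101) = 44*(4*1**2 + 101) = 44*(4*1 + 101) = 44*(4 + 101) = 44*105 = 4620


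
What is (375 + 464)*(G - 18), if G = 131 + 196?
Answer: 259251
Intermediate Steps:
G = 327
(375 + 464)*(G - 18) = (375 + 464)*(327 - 18) = 839*309 = 259251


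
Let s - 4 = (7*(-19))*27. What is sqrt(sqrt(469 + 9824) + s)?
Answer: sqrt(-3587 + sqrt(10293)) ≈ 59.039*I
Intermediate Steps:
s = -3587 (s = 4 + (7*(-19))*27 = 4 - 133*27 = 4 - 3591 = -3587)
sqrt(sqrt(469 + 9824) + s) = sqrt(sqrt(469 + 9824) - 3587) = sqrt(sqrt(10293) - 3587) = sqrt(-3587 + sqrt(10293))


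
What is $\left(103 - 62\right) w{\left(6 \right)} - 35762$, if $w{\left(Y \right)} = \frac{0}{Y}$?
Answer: $-35762$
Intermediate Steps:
$w{\left(Y \right)} = 0$
$\left(103 - 62\right) w{\left(6 \right)} - 35762 = \left(103 - 62\right) 0 - 35762 = 41 \cdot 0 - 35762 = 0 - 35762 = -35762$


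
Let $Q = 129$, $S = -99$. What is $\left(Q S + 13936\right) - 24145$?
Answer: $-22980$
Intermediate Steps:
$\left(Q S + 13936\right) - 24145 = \left(129 \left(-99\right) + 13936\right) - 24145 = \left(-12771 + 13936\right) - 24145 = 1165 - 24145 = -22980$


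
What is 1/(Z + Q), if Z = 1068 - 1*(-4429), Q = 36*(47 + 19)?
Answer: 1/7873 ≈ 0.00012702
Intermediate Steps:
Q = 2376 (Q = 36*66 = 2376)
Z = 5497 (Z = 1068 + 4429 = 5497)
1/(Z + Q) = 1/(5497 + 2376) = 1/7873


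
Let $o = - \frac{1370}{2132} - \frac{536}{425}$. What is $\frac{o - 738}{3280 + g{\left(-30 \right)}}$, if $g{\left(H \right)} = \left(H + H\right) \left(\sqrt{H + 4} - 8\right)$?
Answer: $- \frac{15755029847}{80593064500} - \frac{1005640203 i \sqrt{26}}{322372258000} \approx -0.19549 - 0.015906 i$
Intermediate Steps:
$o = - \frac{862501}{453050}$ ($o = \left(-1370\right) \frac{1}{2132} - \frac{536}{425} = - \frac{685}{1066} - \frac{536}{425} = - \frac{862501}{453050} \approx -1.9038$)
$g{\left(H \right)} = 2 H \left(-8 + \sqrt{4 + H}\right)$ ($g{\left(H \right)} = 2 H \left(\sqrt{4 + H} - 8\right) = 2 H \left(-8 + \sqrt{4 + H}\right)$)
$\frac{o - 738}{3280 + g{\left(-30 \right)}} = \frac{- \frac{862501}{453050} - 738}{3280 + 2 \left(-30\right) \left(-8 + \sqrt{4 - 30}\right)} = - \frac{335213401}{453050 \left(3280 + 2 \left(-30\right) \left(-8 + \sqrt{-26}\right)\right)} = - \frac{335213401}{453050 \left(3280 + 2 \left(-30\right) \left(-8 + i \sqrt{26}\right)\right)} = - \frac{335213401}{453050 \left(3280 + \left(480 - 60 i \sqrt{26}\right)\right)} = - \frac{335213401}{453050 \left(3760 - 60 i \sqrt{26}\right)}$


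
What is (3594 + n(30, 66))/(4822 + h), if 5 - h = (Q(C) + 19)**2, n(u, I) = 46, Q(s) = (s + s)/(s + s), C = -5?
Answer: 3640/4427 ≈ 0.82223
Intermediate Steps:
Q(s) = 1 (Q(s) = (2*s)/((2*s)) = (2*s)*(1/(2*s)) = 1)
h = -395 (h = 5 - (1 + 19)**2 = 5 - 1*20**2 = 5 - 1*400 = 5 - 400 = -395)
(3594 + n(30, 66))/(4822 + h) = (3594 + 46)/(4822 - 395) = 3640/4427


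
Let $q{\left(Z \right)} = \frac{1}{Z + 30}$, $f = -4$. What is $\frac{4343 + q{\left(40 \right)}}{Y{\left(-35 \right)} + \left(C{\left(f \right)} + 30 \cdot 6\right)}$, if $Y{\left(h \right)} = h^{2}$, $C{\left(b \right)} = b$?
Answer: $\frac{101337}{32690} \approx 3.0999$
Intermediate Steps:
$q{\left(Z \right)} = \frac{1}{30 + Z}$
$\frac{4343 + q{\left(40 \right)}}{Y{\left(-35 \right)} + \left(C{\left(f \right)} + 30 \cdot 6\right)} = \frac{4343 + \frac{1}{30 + 40}}{\left(-35\right)^{2} + \left(-4 + 30 \cdot 6\right)} = \frac{4343 + \frac{1}{70}}{1225 + \left(-4 + 180\right)} = \frac{4343 + \frac{1}{70}}{1225 + 176} = \frac{304011}{70 \cdot 1401} = \frac{304011}{70} \cdot \frac{1}{1401} = \frac{101337}{32690}$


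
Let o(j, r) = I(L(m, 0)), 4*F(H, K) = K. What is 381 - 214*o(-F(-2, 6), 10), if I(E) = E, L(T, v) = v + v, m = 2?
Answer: 381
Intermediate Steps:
F(H, K) = K/4
L(T, v) = 2*v
o(j, r) = 0 (o(j, r) = 2*0 = 0)
381 - 214*o(-F(-2, 6), 10) = 381 - 214*0 = 381 + 0 = 381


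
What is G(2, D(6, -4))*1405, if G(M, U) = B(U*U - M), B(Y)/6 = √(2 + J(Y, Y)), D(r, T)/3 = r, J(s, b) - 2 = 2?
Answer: 8430*√6 ≈ 20649.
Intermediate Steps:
J(s, b) = 4 (J(s, b) = 2 + 2 = 4)
D(r, T) = 3*r
B(Y) = 6*√6 (B(Y) = 6*√(2 + 4) = 6*√6)
G(M, U) = 6*√6
G(2, D(6, -4))*1405 = (6*√6)*1405 = 8430*√6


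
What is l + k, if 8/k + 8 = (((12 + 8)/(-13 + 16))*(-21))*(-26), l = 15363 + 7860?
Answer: 10543243/454 ≈ 23223.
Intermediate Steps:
l = 23223
k = 1/454 (k = 8/(-8 + (((12 + 8)/(-13 + 16))*(-21))*(-26)) = 8/(-8 + ((20/3)*(-21))*(-26)) = 8/(-8 - 140*(-26)) = 8/(-8 + 3640) = 8/3632 = 8*(1/3632) = 1/454 ≈ 0.0022026)
l + k = 23223 + 1/454 = 10543243/454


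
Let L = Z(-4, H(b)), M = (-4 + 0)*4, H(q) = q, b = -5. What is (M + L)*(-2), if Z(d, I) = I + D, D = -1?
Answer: 44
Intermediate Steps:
M = -16 (M = -4*4 = -16)
Z(d, I) = -1 + I (Z(d, I) = I - 1 = -1 + I)
L = -6 (L = -1 - 5 = -6)
(M + L)*(-2) = (-16 - 6)*(-2) = -22*(-2) = 44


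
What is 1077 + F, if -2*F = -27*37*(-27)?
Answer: -24819/2 ≈ -12410.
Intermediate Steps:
F = -26973/2 (F = -(-27*37)*(-27)/2 = -(-999)*(-27)/2 = -½*26973 = -26973/2 ≈ -13487.)
1077 + F = 1077 - 26973/2 = -24819/2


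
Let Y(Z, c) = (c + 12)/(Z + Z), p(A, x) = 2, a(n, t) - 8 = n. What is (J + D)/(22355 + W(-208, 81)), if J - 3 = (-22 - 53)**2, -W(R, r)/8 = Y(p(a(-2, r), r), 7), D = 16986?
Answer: 7538/7439 ≈ 1.0133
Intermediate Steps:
a(n, t) = 8 + n
Y(Z, c) = (12 + c)/(2*Z) (Y(Z, c) = (12 + c)/((2*Z)) = (12 + c)*(1/(2*Z)) = (12 + c)/(2*Z))
W(R, r) = -38 (W(R, r) = -4*(12 + 7)/2 = -4*19/2 = -8*19/4 = -38)
J = 5628 (J = 3 + (-22 - 53)**2 = 3 + (-75)**2 = 3 + 5625 = 5628)
(J + D)/(22355 + W(-208, 81)) = (5628 + 16986)/(22355 - 38) = 22614/22317 = 22614*(1/22317) = 7538/7439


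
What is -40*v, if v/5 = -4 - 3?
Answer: 1400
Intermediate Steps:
v = -35 (v = 5*(-4 - 3) = 5*(-7) = -35)
-40*v = -40*(-35) = 1400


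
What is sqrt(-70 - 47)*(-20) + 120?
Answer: 120 - 60*I*sqrt(13) ≈ 120.0 - 216.33*I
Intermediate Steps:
sqrt(-70 - 47)*(-20) + 120 = sqrt(-117)*(-20) + 120 = (3*I*sqrt(13))*(-20) + 120 = -60*I*sqrt(13) + 120 = 120 - 60*I*sqrt(13)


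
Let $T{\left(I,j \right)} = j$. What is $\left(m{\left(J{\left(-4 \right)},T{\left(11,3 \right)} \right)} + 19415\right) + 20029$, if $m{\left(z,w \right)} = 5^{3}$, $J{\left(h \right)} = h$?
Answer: $39569$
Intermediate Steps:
$m{\left(z,w \right)} = 125$
$\left(m{\left(J{\left(-4 \right)},T{\left(11,3 \right)} \right)} + 19415\right) + 20029 = \left(125 + 19415\right) + 20029 = 19540 + 20029 = 39569$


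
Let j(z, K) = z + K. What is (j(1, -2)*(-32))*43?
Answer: 1376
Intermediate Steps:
j(z, K) = K + z
(j(1, -2)*(-32))*43 = ((-2 + 1)*(-32))*43 = -1*(-32)*43 = 32*43 = 1376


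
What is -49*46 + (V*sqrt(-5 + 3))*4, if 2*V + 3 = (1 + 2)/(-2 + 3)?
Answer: -2254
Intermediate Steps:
V = 0 (V = -3/2 + ((1 + 2)/(-2 + 3))/2 = -3/2 + (3/1)/2 = -3/2 + (3*1)/2 = -3/2 + (1/2)*3 = -3/2 + 3/2 = 0)
-49*46 + (V*sqrt(-5 + 3))*4 = -49*46 + (0*sqrt(-5 + 3))*4 = -2254 + (0*sqrt(-2))*4 = -2254 + (0*(I*sqrt(2)))*4 = -2254 + 0*4 = -2254 + 0 = -2254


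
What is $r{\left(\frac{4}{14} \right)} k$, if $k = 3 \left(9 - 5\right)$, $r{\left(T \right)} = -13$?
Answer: $-156$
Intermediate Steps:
$k = 12$ ($k = 3 \cdot 4 = 12$)
$r{\left(\frac{4}{14} \right)} k = \left(-13\right) 12 = -156$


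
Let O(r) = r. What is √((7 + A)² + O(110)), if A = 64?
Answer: √5151 ≈ 71.771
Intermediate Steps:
√((7 + A)² + O(110)) = √((7 + 64)² + 110) = √(71² + 110) = √(5041 + 110) = √5151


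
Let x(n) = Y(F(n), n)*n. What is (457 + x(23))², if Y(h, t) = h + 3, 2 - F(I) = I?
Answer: 1849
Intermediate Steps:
F(I) = 2 - I
Y(h, t) = 3 + h
x(n) = n*(5 - n) (x(n) = (3 + (2 - n))*n = (5 - n)*n = n*(5 - n))
(457 + x(23))² = (457 + 23*(5 - 1*23))² = (457 + 23*(5 - 23))² = (457 + 23*(-18))² = (457 - 414)² = 43² = 1849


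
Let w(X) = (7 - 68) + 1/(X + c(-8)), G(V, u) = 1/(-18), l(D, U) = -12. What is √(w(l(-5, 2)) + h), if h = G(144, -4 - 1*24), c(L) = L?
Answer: I*√54995/30 ≈ 7.817*I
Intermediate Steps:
G(V, u) = -1/18
h = -1/18 ≈ -0.055556
w(X) = -61 + 1/(-8 + X) (w(X) = (7 - 68) + 1/(X - 8) = -61 + 1/(-8 + X))
√(w(l(-5, 2)) + h) = √((489 - 61*(-12))/(-8 - 12) - 1/18) = √((489 + 732)/(-20) - 1/18) = √(-1/20*1221 - 1/18) = √(-1221/20 - 1/18) = √(-10999/180) = I*√54995/30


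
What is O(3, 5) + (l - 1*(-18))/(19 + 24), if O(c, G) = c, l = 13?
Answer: 160/43 ≈ 3.7209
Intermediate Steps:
O(3, 5) + (l - 1*(-18))/(19 + 24) = 3 + (13 - 1*(-18))/(19 + 24) = 3 + (13 + 18)/43 = 3 + 31*(1/43) = 3 + 31/43 = 160/43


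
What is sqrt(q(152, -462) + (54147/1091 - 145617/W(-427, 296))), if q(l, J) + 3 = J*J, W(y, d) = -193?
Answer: 3*sqrt(1055437580905107)/210563 ≈ 462.87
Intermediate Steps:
q(l, J) = -3 + J**2 (q(l, J) = -3 + J*J = -3 + J**2)
sqrt(q(152, -462) + (54147/1091 - 145617/W(-427, 296))) = sqrt((-3 + (-462)**2) + (54147/1091 - 145617/(-193))) = sqrt((-3 + 213444) + (54147*(1/1091) - 145617*(-1/193))) = sqrt(213441 + (54147/1091 + 145617/193)) = sqrt(213441 + 169318518/210563) = sqrt(45112095801/210563) = 3*sqrt(1055437580905107)/210563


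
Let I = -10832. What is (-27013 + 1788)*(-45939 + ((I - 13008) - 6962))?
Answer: 1935791725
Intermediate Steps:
(-27013 + 1788)*(-45939 + ((I - 13008) - 6962)) = (-27013 + 1788)*(-45939 + ((-10832 - 13008) - 6962)) = -25225*(-45939 + (-23840 - 6962)) = -25225*(-45939 - 30802) = -25225*(-76741) = 1935791725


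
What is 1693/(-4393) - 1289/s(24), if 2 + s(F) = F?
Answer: -5699823/96646 ≈ -58.976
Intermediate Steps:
s(F) = -2 + F
1693/(-4393) - 1289/s(24) = 1693/(-4393) - 1289/(-2 + 24) = 1693*(-1/4393) - 1289/22 = -1693/4393 - 1289*1/22 = -1693/4393 - 1289/22 = -5699823/96646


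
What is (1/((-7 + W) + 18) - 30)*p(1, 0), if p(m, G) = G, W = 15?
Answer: 0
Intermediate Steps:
(1/((-7 + W) + 18) - 30)*p(1, 0) = (1/((-7 + 15) + 18) - 30)*0 = (1/(8 + 18) - 30)*0 = (1/26 - 30)*0 = -779/26*0 = 0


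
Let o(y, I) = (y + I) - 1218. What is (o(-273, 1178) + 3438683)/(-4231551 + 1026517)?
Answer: -1719185/1602517 ≈ -1.0728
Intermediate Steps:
o(y, I) = -1218 + I + y (o(y, I) = (I + y) - 1218 = -1218 + I + y)
(o(-273, 1178) + 3438683)/(-4231551 + 1026517) = ((-1218 + 1178 - 273) + 3438683)/(-4231551 + 1026517) = (-313 + 3438683)/(-3205034) = 3438370*(-1/3205034) = -1719185/1602517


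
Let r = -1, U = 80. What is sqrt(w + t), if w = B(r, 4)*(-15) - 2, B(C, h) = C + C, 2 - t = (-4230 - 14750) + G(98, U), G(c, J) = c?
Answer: 4*sqrt(1182) ≈ 137.52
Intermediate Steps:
t = 18884 (t = 2 - ((-4230 - 14750) + 98) = 2 - (-18980 + 98) = 2 - 1*(-18882) = 2 + 18882 = 18884)
B(C, h) = 2*C
w = 28 (w = (2*(-1))*(-15) - 2 = -2*(-15) - 2 = 30 - 2 = 28)
sqrt(w + t) = sqrt(28 + 18884) = sqrt(18912) = 4*sqrt(1182)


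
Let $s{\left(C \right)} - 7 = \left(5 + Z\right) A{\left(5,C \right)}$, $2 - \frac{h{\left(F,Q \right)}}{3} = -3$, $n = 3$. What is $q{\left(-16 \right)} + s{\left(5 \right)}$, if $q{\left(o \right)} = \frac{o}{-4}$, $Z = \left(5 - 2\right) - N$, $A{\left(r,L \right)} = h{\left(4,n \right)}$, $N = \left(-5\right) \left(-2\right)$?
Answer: $-19$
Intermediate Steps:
$N = 10$
$h{\left(F,Q \right)} = 15$ ($h{\left(F,Q \right)} = 6 - -9 = 6 + 9 = 15$)
$A{\left(r,L \right)} = 15$
$Z = -7$ ($Z = \left(5 - 2\right) - 10 = 3 - 10 = -7$)
$q{\left(o \right)} = - \frac{o}{4}$ ($q{\left(o \right)} = o \left(- \frac{1}{4}\right) = - \frac{o}{4}$)
$s{\left(C \right)} = -23$ ($s{\left(C \right)} = 7 + \left(5 - 7\right) 15 = 7 - 30 = -23$)
$q{\left(-16 \right)} + s{\left(5 \right)} = \left(- \frac{1}{4}\right) \left(-16\right) - 23 = 4 - 23 = -19$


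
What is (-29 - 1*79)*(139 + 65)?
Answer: -22032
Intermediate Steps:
(-29 - 1*79)*(139 + 65) = (-29 - 79)*204 = -108*204 = -22032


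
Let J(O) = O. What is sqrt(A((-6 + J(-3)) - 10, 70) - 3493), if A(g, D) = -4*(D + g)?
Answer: I*sqrt(3697) ≈ 60.803*I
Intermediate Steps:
A(g, D) = -4*D - 4*g
sqrt(A((-6 + J(-3)) - 10, 70) - 3493) = sqrt((-4*70 - 4*((-6 - 3) - 10)) - 3493) = sqrt((-280 - 4*(-9 - 10)) - 3493) = sqrt((-280 - 4*(-19)) - 3493) = sqrt((-280 + 76) - 3493) = sqrt(-204 - 3493) = sqrt(-3697) = I*sqrt(3697)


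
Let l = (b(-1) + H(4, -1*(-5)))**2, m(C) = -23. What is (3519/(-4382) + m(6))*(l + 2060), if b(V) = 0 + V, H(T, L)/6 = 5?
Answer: -302588805/4382 ≈ -69053.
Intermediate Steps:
H(T, L) = 30 (H(T, L) = 6*5 = 30)
b(V) = V
l = 841 (l = (-1 + 30)**2 = 29**2 = 841)
(3519/(-4382) + m(6))*(l + 2060) = (3519/(-4382) - 23)*(841 + 2060) = (3519*(-1/4382) - 23)*2901 = (-3519/4382 - 23)*2901 = -104305/4382*2901 = -302588805/4382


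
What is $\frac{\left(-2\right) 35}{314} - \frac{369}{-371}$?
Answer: $\frac{44948}{58247} \approx 0.77168$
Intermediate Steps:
$\frac{\left(-2\right) 35}{314} - \frac{369}{-371} = \left(-70\right) \frac{1}{314} - - \frac{369}{371} = - \frac{35}{157} + \frac{369}{371} = \frac{44948}{58247}$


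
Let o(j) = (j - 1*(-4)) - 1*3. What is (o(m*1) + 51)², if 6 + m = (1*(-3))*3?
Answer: 1369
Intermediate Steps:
m = -15 (m = -6 + (1*(-3))*3 = -6 - 3*3 = -6 - 9 = -15)
o(j) = 1 + j (o(j) = (j + 4) - 3 = (4 + j) - 3 = 1 + j)
(o(m*1) + 51)² = ((1 - 15*1) + 51)² = ((1 - 15) + 51)² = (-14 + 51)² = 37² = 1369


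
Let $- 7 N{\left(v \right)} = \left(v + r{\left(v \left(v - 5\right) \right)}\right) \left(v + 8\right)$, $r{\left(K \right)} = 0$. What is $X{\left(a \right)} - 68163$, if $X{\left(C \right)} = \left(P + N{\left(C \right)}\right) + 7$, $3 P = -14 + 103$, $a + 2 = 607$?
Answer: $- \frac{2543248}{21} \approx -1.2111 \cdot 10^{5}$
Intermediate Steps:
$a = 605$ ($a = -2 + 607 = 605$)
$P = \frac{89}{3}$ ($P = \frac{-14 + 103}{3} = \frac{1}{3} \cdot 89 = \frac{89}{3} \approx 29.667$)
$N{\left(v \right)} = - \frac{v \left(8 + v\right)}{7}$ ($N{\left(v \right)} = - \frac{\left(v + 0\right) \left(v + 8\right)}{7} = - \frac{v \left(8 + v\right)}{7}$)
$X{\left(C \right)} = \frac{110}{3} + \frac{C \left(-8 - C\right)}{7}$ ($X{\left(C \right)} = \left(\frac{89}{3} + \frac{C \left(-8 - C\right)}{7}\right) + 7 = \frac{110}{3} + \frac{C \left(-8 - C\right)}{7}$)
$X{\left(a \right)} - 68163 = \left(\frac{110}{3} - \frac{4840}{7} - \frac{605^{2}}{7}\right) - 68163 = \left(\frac{110}{3} - \frac{4840}{7} - \frac{366025}{7}\right) - 68163 = - \frac{1111825}{21} - 68163 = - \frac{2543248}{21}$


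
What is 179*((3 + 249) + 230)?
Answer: 86278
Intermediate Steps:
179*((3 + 249) + 230) = 179*(252 + 230) = 179*482 = 86278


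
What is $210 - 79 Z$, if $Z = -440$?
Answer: $34970$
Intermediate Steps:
$210 - 79 Z = 210 - -34760 = 210 + 34760 = 34970$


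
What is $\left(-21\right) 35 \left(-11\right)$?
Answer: $8085$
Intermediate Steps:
$\left(-21\right) 35 \left(-11\right) = \left(-735\right) \left(-11\right) = 8085$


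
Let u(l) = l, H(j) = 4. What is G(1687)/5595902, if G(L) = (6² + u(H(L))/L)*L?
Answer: 2336/215227 ≈ 0.010854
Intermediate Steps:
G(L) = L*(36 + 4/L) (G(L) = (6² + 4/L)*L = (36 + 4/L)*L = L*(36 + 4/L))
G(1687)/5595902 = (4 + 36*1687)/5595902 = (4 + 60732)*(1/5595902) = 60736*(1/5595902) = 2336/215227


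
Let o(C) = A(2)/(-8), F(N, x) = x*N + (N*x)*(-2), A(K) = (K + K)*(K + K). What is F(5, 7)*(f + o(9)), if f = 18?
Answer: -560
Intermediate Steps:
A(K) = 4*K² (A(K) = (2*K)*(2*K) = 4*K²)
F(N, x) = -N*x (F(N, x) = N*x - 2*N*x = -N*x)
o(C) = -2 (o(C) = (4*2²)/(-8) = (4*4)*(-⅛) = 16*(-⅛) = -2)
F(5, 7)*(f + o(9)) = (-1*5*7)*(18 - 2) = -35*16 = -560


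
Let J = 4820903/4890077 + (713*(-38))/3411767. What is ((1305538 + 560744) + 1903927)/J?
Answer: 2029078241672247301/526300194173 ≈ 3.8554e+6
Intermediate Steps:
J = 526300194173/538187204389 (J = 4820903*(1/4890077) - 27094*1/3411767 = 4820903/4890077 - 874/110057 = 526300194173/538187204389 ≈ 0.97791)
((1305538 + 560744) + 1903927)/J = ((1305538 + 560744) + 1903927)/(526300194173/538187204389) = (1866282 + 1903927)*(538187204389/526300194173) = 3770209*(538187204389/526300194173) = 2029078241672247301/526300194173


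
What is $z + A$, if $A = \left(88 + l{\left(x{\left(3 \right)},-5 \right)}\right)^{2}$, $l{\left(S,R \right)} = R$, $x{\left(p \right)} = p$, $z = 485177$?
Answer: $492066$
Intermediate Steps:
$A = 6889$ ($A = \left(88 - 5\right)^{2} = 83^{2} = 6889$)
$z + A = 485177 + 6889 = 492066$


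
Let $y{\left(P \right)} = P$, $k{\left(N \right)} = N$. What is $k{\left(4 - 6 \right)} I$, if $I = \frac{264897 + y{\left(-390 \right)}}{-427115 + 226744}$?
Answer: $\frac{529014}{200371} \approx 2.6402$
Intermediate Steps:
$I = - \frac{264507}{200371}$ ($I = \frac{264897 - 390}{-427115 + 226744} = \frac{264507}{-200371} = 264507 \left(- \frac{1}{200371}\right) = - \frac{264507}{200371} \approx -1.3201$)
$k{\left(4 - 6 \right)} I = \left(4 - 6\right) \left(- \frac{264507}{200371}\right) = \left(-2\right) \left(- \frac{264507}{200371}\right) = \frac{529014}{200371}$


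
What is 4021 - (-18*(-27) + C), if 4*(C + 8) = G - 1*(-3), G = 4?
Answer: 14165/4 ≈ 3541.3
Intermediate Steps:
C = -25/4 (C = -8 + (4 - 1*(-3))/4 = -8 + (4 + 3)/4 = -8 + (1/4)*7 = -8 + 7/4 = -25/4 ≈ -6.2500)
4021 - (-18*(-27) + C) = 4021 - (-18*(-27) - 25/4) = 4021 - (486 - 25/4) = 4021 - 1*1919/4 = 4021 - 1919/4 = 14165/4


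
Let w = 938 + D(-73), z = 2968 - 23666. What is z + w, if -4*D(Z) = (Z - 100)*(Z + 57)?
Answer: -20452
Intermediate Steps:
D(Z) = -(-100 + Z)*(57 + Z)/4 (D(Z) = -(Z - 100)*(Z + 57)/4 = -(-100 + Z)*(57 + Z)/4)
z = -20698
w = 246 (w = 938 + (1425 - 1/4*(-73)**2 + (43/4)*(-73)) = 938 + (1425 - 1/4*5329 - 3139/4) = 938 + (1425 - 5329/4 - 3139/4) = 938 - 692 = 246)
z + w = -20698 + 246 = -20452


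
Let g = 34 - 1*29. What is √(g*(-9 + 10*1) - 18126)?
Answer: I*√18121 ≈ 134.61*I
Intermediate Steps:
g = 5 (g = 34 - 29 = 5)
√(g*(-9 + 10*1) - 18126) = √(5*(-9 + 10*1) - 18126) = √(5*(-9 + 10) - 18126) = √(5*1 - 18126) = √(5 - 18126) = √(-18121) = I*√18121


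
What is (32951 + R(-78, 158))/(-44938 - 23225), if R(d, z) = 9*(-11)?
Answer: -32852/68163 ≈ -0.48196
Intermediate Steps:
R(d, z) = -99
(32951 + R(-78, 158))/(-44938 - 23225) = (32951 - 99)/(-44938 - 23225) = 32852/(-68163) = 32852*(-1/68163) = -32852/68163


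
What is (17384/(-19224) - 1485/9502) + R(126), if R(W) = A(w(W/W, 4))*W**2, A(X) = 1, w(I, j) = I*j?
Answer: 362477349755/22833306 ≈ 15875.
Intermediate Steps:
R(W) = W**2 (R(W) = 1*W**2 = W**2)
(17384/(-19224) - 1485/9502) + R(126) = (17384/(-19224) - 1485/9502) + 126**2 = (17384*(-1/19224) - 1485*1/9502) + 15876 = (-2173/2403 - 1485/9502) + 15876 = -24216301/22833306 + 15876 = 362477349755/22833306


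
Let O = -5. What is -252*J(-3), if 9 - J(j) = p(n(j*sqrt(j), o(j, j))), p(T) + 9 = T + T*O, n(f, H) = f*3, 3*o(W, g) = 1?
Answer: -4536 + 9072*I*sqrt(3) ≈ -4536.0 + 15713.0*I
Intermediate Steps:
o(W, g) = 1/3 (o(W, g) = (1/3)*1 = 1/3)
n(f, H) = 3*f
p(T) = -9 - 4*T (p(T) = -9 + (T + T*(-5)) = -9 + (T - 5*T) = -9 - 4*T)
J(j) = 18 + 12*j**(3/2) (J(j) = 9 - (-9 - 12*j*sqrt(j)) = 9 - (-9 - 12*j**(3/2)) = 9 + (9 + 12*j**(3/2)) = 18 + 12*j**(3/2))
-252*J(-3) = -252*(18 + 12*(-3)**(3/2)) = -252*(18 + 12*(-3*I*sqrt(3))) = -252*(18 - 36*I*sqrt(3)) = -4536 + 9072*I*sqrt(3)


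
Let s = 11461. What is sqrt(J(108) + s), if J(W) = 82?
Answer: sqrt(11543) ≈ 107.44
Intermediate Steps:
sqrt(J(108) + s) = sqrt(82 + 11461) = sqrt(11543)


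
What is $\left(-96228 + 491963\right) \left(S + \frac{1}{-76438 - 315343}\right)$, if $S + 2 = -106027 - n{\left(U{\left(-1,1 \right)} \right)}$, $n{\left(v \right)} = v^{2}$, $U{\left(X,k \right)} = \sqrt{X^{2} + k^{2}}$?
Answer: $- \frac{16439200413180820}{391781} \approx -4.196 \cdot 10^{10}$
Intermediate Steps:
$S = -106031$ ($S = -2 - \left(106027 + \left(\sqrt{\left(-1\right)^{2} + 1^{2}}\right)^{2}\right) = -2 - \left(106027 + \left(\sqrt{1 + 1}\right)^{2}\right) = -2 - \left(106027 + \left(\sqrt{2}\right)^{2}\right) = -2 - 106029 = -106031$)
$\left(-96228 + 491963\right) \left(S + \frac{1}{-76438 - 315343}\right) = \left(-96228 + 491963\right) \left(-106031 + \frac{1}{-76438 - 315343}\right) = 395735 \left(-106031 + \frac{1}{-391781}\right) = 395735 \left(-106031 - \frac{1}{391781}\right) = 395735 \left(- \frac{41540931212}{391781}\right) = - \frac{16439200413180820}{391781}$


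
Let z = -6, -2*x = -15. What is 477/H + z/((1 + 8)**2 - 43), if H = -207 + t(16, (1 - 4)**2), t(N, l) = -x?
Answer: -6471/2717 ≈ -2.3817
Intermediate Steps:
x = 15/2 (x = -1/2*(-15) = 15/2 ≈ 7.5000)
t(N, l) = -15/2 (t(N, l) = -1*15/2 = -15/2)
H = -429/2 (H = -207 - 15/2 = -429/2 ≈ -214.50)
477/H + z/((1 + 8)**2 - 43) = 477/(-429/2) - 6/((1 + 8)**2 - 43) = 477*(-2/429) - 6/(9**2 - 43) = -318/143 - 6/(81 - 43) = -318/143 - 6/38 = -318/143 - 6*1/38 = -318/143 - 3/19 = -6471/2717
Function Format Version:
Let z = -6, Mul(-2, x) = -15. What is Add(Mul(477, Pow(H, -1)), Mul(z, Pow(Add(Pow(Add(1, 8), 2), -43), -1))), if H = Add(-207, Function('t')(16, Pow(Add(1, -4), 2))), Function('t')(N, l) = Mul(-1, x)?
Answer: Rational(-6471, 2717) ≈ -2.3817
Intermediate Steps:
x = Rational(15, 2) (x = Mul(Rational(-1, 2), -15) = Rational(15, 2) ≈ 7.5000)
Function('t')(N, l) = Rational(-15, 2) (Function('t')(N, l) = Mul(-1, Rational(15, 2)) = Rational(-15, 2))
H = Rational(-429, 2) (H = Add(-207, Rational(-15, 2)) = Rational(-429, 2) ≈ -214.50)
Add(Mul(477, Pow(H, -1)), Mul(z, Pow(Add(Pow(Add(1, 8), 2), -43), -1))) = Add(Mul(477, Pow(Rational(-429, 2), -1)), Mul(-6, Pow(Add(Pow(Add(1, 8), 2), -43), -1))) = Add(Mul(477, Rational(-2, 429)), Mul(-6, Pow(Add(Pow(9, 2), -43), -1))) = Add(Rational(-318, 143), Mul(-6, Pow(Add(81, -43), -1))) = Add(Rational(-318, 143), Mul(-6, Pow(38, -1))) = Add(Rational(-318, 143), Mul(-6, Rational(1, 38))) = Add(Rational(-318, 143), Rational(-3, 19)) = Rational(-6471, 2717)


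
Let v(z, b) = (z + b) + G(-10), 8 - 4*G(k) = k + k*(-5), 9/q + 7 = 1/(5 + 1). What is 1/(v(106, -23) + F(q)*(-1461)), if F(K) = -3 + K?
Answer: 41/261672 ≈ 0.00015668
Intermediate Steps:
q = -54/41 (q = 9/(-7 + 1/(5 + 1)) = 9/(-7 + 1/6) = 9/(-7 + ⅙) = 9/(-41/6) = 9*(-6/41) = -54/41 ≈ -1.3171)
G(k) = 2 + k (G(k) = 2 - (k + k*(-5))/4 = 2 - (k - 5*k)/4 = 2 - (-1)*k = 2 + k)
v(z, b) = -8 + b + z (v(z, b) = (z + b) + (2 - 10) = (b + z) - 8 = -8 + b + z)
1/(v(106, -23) + F(q)*(-1461)) = 1/((-8 - 23 + 106) + (-3 - 54/41)*(-1461)) = 1/(75 - 177/41*(-1461)) = 1/(75 + 258597/41) = 1/(261672/41) = 41/261672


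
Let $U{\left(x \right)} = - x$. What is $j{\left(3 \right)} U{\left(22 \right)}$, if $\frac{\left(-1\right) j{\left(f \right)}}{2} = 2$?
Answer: $88$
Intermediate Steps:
$j{\left(f \right)} = -4$ ($j{\left(f \right)} = \left(-2\right) 2 = -4$)
$j{\left(3 \right)} U{\left(22 \right)} = - 4 \left(\left(-1\right) 22\right) = \left(-4\right) \left(-22\right) = 88$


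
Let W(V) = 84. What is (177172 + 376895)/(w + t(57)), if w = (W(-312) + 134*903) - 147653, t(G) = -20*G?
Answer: -554067/27707 ≈ -19.997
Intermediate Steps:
w = -26567 (w = (84 + 134*903) - 147653 = (84 + 121002) - 147653 = 121086 - 147653 = -26567)
(177172 + 376895)/(w + t(57)) = (177172 + 376895)/(-26567 - 20*57) = 554067/(-26567 - 1140) = 554067/(-27707) = 554067*(-1/27707) = -554067/27707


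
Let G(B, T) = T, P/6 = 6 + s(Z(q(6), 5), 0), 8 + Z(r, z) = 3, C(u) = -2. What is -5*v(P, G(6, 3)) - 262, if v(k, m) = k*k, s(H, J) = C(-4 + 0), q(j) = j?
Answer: -3142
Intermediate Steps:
Z(r, z) = -5 (Z(r, z) = -8 + 3 = -5)
s(H, J) = -2
P = 24 (P = 6*(6 - 2) = 6*4 = 24)
v(k, m) = k²
-5*v(P, G(6, 3)) - 262 = -5*24² - 262 = -5*576 - 262 = -2880 - 262 = -3142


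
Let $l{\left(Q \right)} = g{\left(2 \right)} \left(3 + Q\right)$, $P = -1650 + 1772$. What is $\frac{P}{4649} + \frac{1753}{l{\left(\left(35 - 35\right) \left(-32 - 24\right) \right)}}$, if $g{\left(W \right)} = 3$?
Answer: $\frac{8150795}{41841} \approx 194.8$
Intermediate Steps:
$P = 122$
$l{\left(Q \right)} = 9 + 3 Q$ ($l{\left(Q \right)} = 3 \left(3 + Q\right) = 9 + 3 Q$)
$\frac{P}{4649} + \frac{1753}{l{\left(\left(35 - 35\right) \left(-32 - 24\right) \right)}} = \frac{122}{4649} + \frac{1753}{9 + 3 \left(35 - 35\right) \left(-32 - 24\right)} = 122 \cdot \frac{1}{4649} + \frac{1753}{9 + 3 \cdot 0 \left(-56\right)} = \frac{122}{4649} + \frac{1753}{9 + 3 \cdot 0} = \frac{122}{4649} + \frac{1753}{9 + 0} = \frac{122}{4649} + \frac{1753}{9} = \frac{8150795}{41841}$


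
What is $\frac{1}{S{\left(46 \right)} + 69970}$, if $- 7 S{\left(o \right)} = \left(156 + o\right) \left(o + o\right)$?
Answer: $\frac{7}{471206} \approx 1.4855 \cdot 10^{-5}$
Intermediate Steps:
$S{\left(o \right)} = - \frac{2 o \left(156 + o\right)}{7}$ ($S{\left(o \right)} = - \frac{\left(156 + o\right) \left(o + o\right)}{7} = - \frac{\left(156 + o\right) 2 o}{7} = - \frac{2 o \left(156 + o\right)}{7}$)
$\frac{1}{S{\left(46 \right)} + 69970} = \frac{1}{\left(- \frac{2}{7}\right) 46 \left(156 + 46\right) + 69970} = \frac{1}{\left(- \frac{2}{7}\right) 46 \cdot 202 + 69970} = \frac{1}{- \frac{18584}{7} + 69970} = \frac{1}{\frac{471206}{7}} = \frac{7}{471206}$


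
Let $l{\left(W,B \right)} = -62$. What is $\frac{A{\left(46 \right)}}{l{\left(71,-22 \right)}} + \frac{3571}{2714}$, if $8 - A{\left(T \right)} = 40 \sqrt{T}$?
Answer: $\frac{99845}{84134} + \frac{20 \sqrt{46}}{31} \approx 5.5624$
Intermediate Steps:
$A{\left(T \right)} = 8 - 40 \sqrt{T}$
$\frac{A{\left(46 \right)}}{l{\left(71,-22 \right)}} + \frac{3571}{2714} = \frac{8 - 40 \sqrt{46}}{-62} + \frac{3571}{2714} = \left(8 - 40 \sqrt{46}\right) \left(- \frac{1}{62}\right) + 3571 \cdot \frac{1}{2714} = \left(- \frac{4}{31} + \frac{20 \sqrt{46}}{31}\right) + \frac{3571}{2714} = \frac{99845}{84134} + \frac{20 \sqrt{46}}{31}$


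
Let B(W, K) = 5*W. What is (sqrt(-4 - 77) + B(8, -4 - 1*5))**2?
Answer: 1519 + 720*I ≈ 1519.0 + 720.0*I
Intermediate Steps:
(sqrt(-4 - 77) + B(8, -4 - 1*5))**2 = (sqrt(-4 - 77) + 5*8)**2 = (sqrt(-81) + 40)**2 = (9*I + 40)**2 = (40 + 9*I)**2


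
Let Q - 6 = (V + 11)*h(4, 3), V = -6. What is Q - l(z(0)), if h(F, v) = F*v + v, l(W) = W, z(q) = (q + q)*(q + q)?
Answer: 81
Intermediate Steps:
z(q) = 4*q² (z(q) = (2*q)*(2*q) = 4*q²)
h(F, v) = v + F*v
Q = 81 (Q = 6 + (-6 + 11)*(3*(1 + 4)) = 6 + 5*(3*5) = 6 + 5*15 = 6 + 75 = 81)
Q - l(z(0)) = 81 - 4*0² = 81 - 4*0 = 81 - 1*0 = 81 + 0 = 81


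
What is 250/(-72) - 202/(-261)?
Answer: -313/116 ≈ -2.6983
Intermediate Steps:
250/(-72) - 202/(-261) = 250*(-1/72) - 202*(-1/261) = -125/36 + 202/261 = -313/116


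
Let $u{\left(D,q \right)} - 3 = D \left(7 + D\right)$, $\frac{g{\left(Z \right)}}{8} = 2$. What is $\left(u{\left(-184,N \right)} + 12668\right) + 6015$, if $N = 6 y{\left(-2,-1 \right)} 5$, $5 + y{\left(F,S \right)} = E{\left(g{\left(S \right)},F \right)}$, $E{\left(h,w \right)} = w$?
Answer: $51254$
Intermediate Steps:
$g{\left(Z \right)} = 16$ ($g{\left(Z \right)} = 8 \cdot 2 = 16$)
$y{\left(F,S \right)} = -5 + F$
$N = -210$ ($N = 6 \left(-5 - 2\right) 5 = 6 \left(-7\right) 5 = \left(-42\right) 5 = -210$)
$u{\left(D,q \right)} = 3 + D \left(7 + D\right)$
$\left(u{\left(-184,N \right)} + 12668\right) + 6015 = \left(\left(3 + \left(-184\right)^{2} + 7 \left(-184\right)\right) + 12668\right) + 6015 = \left(\left(3 + 33856 - 1288\right) + 12668\right) + 6015 = \left(32571 + 12668\right) + 6015 = 45239 + 6015 = 51254$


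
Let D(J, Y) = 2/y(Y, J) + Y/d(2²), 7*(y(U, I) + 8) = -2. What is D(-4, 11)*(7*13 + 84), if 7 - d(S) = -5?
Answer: 41125/348 ≈ 118.18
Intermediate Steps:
y(U, I) = -58/7 (y(U, I) = -8 + (⅐)*(-2) = -8 - 2/7 = -58/7)
d(S) = 12 (d(S) = 7 - 1*(-5) = 7 + 5 = 12)
D(J, Y) = -7/29 + Y/12 (D(J, Y) = 2/(-58/7) + Y/12 = 2*(-7/58) + Y*(1/12) = -7/29 + Y/12)
D(-4, 11)*(7*13 + 84) = (-7/29 + (1/12)*11)*(7*13 + 84) = (-7/29 + 11/12)*(91 + 84) = (235/348)*175 = 41125/348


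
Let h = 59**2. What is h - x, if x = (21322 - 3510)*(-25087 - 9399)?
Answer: 614268113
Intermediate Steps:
h = 3481
x = -614264632 (x = 17812*(-34486) = -614264632)
h - x = 3481 - 1*(-614264632) = 3481 + 614264632 = 614268113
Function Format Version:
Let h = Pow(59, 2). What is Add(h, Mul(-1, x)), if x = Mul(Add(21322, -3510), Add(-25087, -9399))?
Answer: 614268113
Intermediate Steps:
h = 3481
x = -614264632 (x = Mul(17812, -34486) = -614264632)
Add(h, Mul(-1, x)) = Add(3481, Mul(-1, -614264632)) = Add(3481, 614264632) = 614268113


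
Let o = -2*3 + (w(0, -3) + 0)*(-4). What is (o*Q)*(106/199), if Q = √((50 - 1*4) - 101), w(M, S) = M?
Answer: -636*I*√55/199 ≈ -23.702*I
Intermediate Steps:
Q = I*√55 (Q = √((50 - 4) - 101) = √(46 - 101) = √(-55) = I*√55 ≈ 7.4162*I)
o = -6 (o = -2*3 + (0 + 0)*(-4) = -6 + 0*(-4) = -6 + 0 = -6)
(o*Q)*(106/199) = (-6*I*√55)*(106/199) = (-6*I*√55)*(106*(1/199)) = -6*I*√55*(106/199) = -636*I*√55/199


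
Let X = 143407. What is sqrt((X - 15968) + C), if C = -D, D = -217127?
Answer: sqrt(344566) ≈ 587.00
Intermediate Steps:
C = 217127 (C = -1*(-217127) = 217127)
sqrt((X - 15968) + C) = sqrt((143407 - 15968) + 217127) = sqrt(127439 + 217127) = sqrt(344566)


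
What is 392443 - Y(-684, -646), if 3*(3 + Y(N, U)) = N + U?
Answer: 1178668/3 ≈ 3.9289e+5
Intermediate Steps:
Y(N, U) = -3 + N/3 + U/3 (Y(N, U) = -3 + (N + U)/3 = -3 + (N/3 + U/3) = -3 + N/3 + U/3)
392443 - Y(-684, -646) = 392443 - (-3 + (1/3)*(-684) + (1/3)*(-646)) = 392443 - (-3 - 228 - 646/3) = 392443 - 1*(-1339/3) = 392443 + 1339/3 = 1178668/3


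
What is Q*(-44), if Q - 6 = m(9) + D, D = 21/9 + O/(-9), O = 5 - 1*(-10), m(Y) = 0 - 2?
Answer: -616/3 ≈ -205.33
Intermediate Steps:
m(Y) = -2
O = 15 (O = 5 + 10 = 15)
D = 2/3 (D = 21/9 + 15/(-9) = 21*(1/9) + 15*(-1/9) = 7/3 - 5/3 = 2/3 ≈ 0.66667)
Q = 14/3 (Q = 6 + (-2 + 2/3) = 6 - 4/3 = 14/3 ≈ 4.6667)
Q*(-44) = (14/3)*(-44) = -616/3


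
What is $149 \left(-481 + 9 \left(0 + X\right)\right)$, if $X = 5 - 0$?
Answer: $-64964$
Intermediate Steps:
$X = 5$ ($X = 5 + 0 = 5$)
$149 \left(-481 + 9 \left(0 + X\right)\right) = 149 \left(-481 + 9 \left(0 + 5\right)\right) = 149 \left(-481 + 9 \cdot 5\right) = 149 \left(-481 + 45\right) = 149 \left(-436\right) = -64964$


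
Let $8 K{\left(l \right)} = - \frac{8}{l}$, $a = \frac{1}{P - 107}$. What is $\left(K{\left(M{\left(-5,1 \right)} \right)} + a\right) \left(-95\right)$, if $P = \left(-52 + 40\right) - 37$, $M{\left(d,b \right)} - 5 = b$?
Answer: $\frac{855}{52} \approx 16.442$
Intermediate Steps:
$M{\left(d,b \right)} = 5 + b$
$P = -49$ ($P = -12 - 37 = -49$)
$a = - \frac{1}{156}$ ($a = \frac{1}{-49 - 107} = \frac{1}{-156} = - \frac{1}{156} \approx -0.0064103$)
$K{\left(l \right)} = - \frac{1}{l}$ ($K{\left(l \right)} = \frac{\left(-8\right) \frac{1}{l}}{8} = - \frac{1}{l}$)
$\left(K{\left(M{\left(-5,1 \right)} \right)} + a\right) \left(-95\right) = \left(- \frac{1}{5 + 1} - \frac{1}{156}\right) \left(-95\right) = \left(- \frac{1}{6} - \frac{1}{156}\right) \left(-95\right) = \left(- \frac{9}{52}\right) \left(-95\right) = \frac{855}{52}$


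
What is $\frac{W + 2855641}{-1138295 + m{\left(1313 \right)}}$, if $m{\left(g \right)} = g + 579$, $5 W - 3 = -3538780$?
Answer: $- \frac{10739428}{5682015} \approx -1.8901$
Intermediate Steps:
$W = - \frac{3538777}{5}$ ($W = \frac{3}{5} + \frac{1}{5} \left(-3538780\right) = \frac{3}{5} - 707756 = - \frac{3538777}{5} \approx -7.0776 \cdot 10^{5}$)
$m{\left(g \right)} = 579 + g$
$\frac{W + 2855641}{-1138295 + m{\left(1313 \right)}} = \frac{- \frac{3538777}{5} + 2855641}{-1138295 + \left(579 + 1313\right)} = \frac{10739428}{5 \left(-1138295 + 1892\right)} = \frac{10739428}{5 \left(-1136403\right)} = \frac{10739428}{5} \left(- \frac{1}{1136403}\right) = - \frac{10739428}{5682015}$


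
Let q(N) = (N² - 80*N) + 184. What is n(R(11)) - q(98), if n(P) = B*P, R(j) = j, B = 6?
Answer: -1882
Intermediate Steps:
q(N) = 184 + N² - 80*N
n(P) = 6*P
n(R(11)) - q(98) = 6*11 - (184 + 98² - 80*98) = 66 - (184 + 9604 - 7840) = 66 - 1*1948 = 66 - 1948 = -1882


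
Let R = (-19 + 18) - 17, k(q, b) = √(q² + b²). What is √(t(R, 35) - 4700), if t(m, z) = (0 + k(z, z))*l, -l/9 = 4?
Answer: 2*√(-1175 - 315*√2) ≈ 80.51*I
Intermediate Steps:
l = -36 (l = -9*4 = -36)
k(q, b) = √(b² + q²)
R = -18 (R = -1 - 17 = -18)
t(m, z) = -36*√2*√(z²) (t(m, z) = (0 + √(z² + z²))*(-36) = (0 + √(2*z²))*(-36) = (0 + √2*√(z²))*(-36) = (√2*√(z²))*(-36) = -36*√2*√(z²))
√(t(R, 35) - 4700) = √(-36*√2*√(35²) - 4700) = √(-36*√2*√1225 - 4700) = √(-36*√2*35 - 4700) = √(-1260*√2 - 4700) = √(-4700 - 1260*√2)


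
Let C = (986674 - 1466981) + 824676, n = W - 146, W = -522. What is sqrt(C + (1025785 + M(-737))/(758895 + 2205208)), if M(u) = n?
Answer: 2*sqrt(2617298362137787)/174359 ≈ 586.83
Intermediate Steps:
n = -668 (n = -522 - 146 = -668)
M(u) = -668
C = 344369 (C = -480307 + 824676 = 344369)
sqrt(C + (1025785 + M(-737))/(758895 + 2205208)) = sqrt(344369 + (1025785 - 668)/(758895 + 2205208)) = sqrt(344369 + 1025117/2964103) = sqrt(344369 + 1025117*(1/2964103)) = sqrt(344369 + 60301/174359) = sqrt(60043894772/174359) = 2*sqrt(2617298362137787)/174359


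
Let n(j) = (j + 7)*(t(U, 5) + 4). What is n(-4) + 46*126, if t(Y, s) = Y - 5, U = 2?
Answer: 5799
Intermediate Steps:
t(Y, s) = -5 + Y
n(j) = 7 + j (n(j) = (j + 7)*((-5 + 2) + 4) = (7 + j)*(-3 + 4) = (7 + j)*1 = 7 + j)
n(-4) + 46*126 = (7 - 4) + 46*126 = 3 + 5796 = 5799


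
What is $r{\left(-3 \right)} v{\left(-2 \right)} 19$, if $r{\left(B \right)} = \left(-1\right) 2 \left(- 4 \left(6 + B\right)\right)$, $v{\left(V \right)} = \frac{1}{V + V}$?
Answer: $-114$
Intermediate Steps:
$v{\left(V \right)} = \frac{1}{2 V}$
$r{\left(B \right)} = 48 + 8 B$ ($r{\left(B \right)} = - 2 \left(-24 - 4 B\right) = 48 + 8 B$)
$r{\left(-3 \right)} v{\left(-2 \right)} 19 = \left(48 + 8 \left(-3\right)\right) \frac{1}{2 \left(-2\right)} 19 = \left(48 - 24\right) \frac{1}{2} \left(- \frac{1}{2}\right) 19 = 24 \left(- \frac{1}{4}\right) 19 = \left(-6\right) 19 = -114$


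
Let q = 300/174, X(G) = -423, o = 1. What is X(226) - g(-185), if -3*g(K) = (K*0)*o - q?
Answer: -36851/87 ≈ -423.57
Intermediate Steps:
q = 50/29 (q = 300*(1/174) = 50/29 ≈ 1.7241)
g(K) = 50/87 (g(K) = -((K*0)*1 - 1*50/29)/3 = -(0*1 - 50/29)/3 = -(0 - 50/29)/3 = -1/3*(-50/29) = 50/87)
X(226) - g(-185) = -423 - 1*50/87 = -423 - 50/87 = -36851/87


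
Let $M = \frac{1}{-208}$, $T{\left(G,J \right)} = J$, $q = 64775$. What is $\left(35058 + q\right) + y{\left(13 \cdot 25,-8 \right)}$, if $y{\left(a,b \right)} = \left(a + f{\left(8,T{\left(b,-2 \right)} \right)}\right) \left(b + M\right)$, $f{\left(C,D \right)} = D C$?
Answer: $\frac{20250779}{208} \approx 97360.0$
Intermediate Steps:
$M = - \frac{1}{208} \approx -0.0048077$
$f{\left(C,D \right)} = C D$
$y{\left(a,b \right)} = \left(-16 + a\right) \left(- \frac{1}{208} + b\right)$ ($y{\left(a,b \right)} = \left(a + 8 \left(-2\right)\right) \left(b - \frac{1}{208}\right) = \left(a - 16\right) \left(- \frac{1}{208} + b\right) = \left(-16 + a\right) \left(- \frac{1}{208} + b\right)$)
$\left(35058 + q\right) + y{\left(13 \cdot 25,-8 \right)} = \left(35058 + 64775\right) + \left(\frac{1}{13} - -128 - \frac{13 \cdot 25}{208} + 13 \cdot 25 \left(-8\right)\right) = 99833 + \left(\frac{1}{13} + 128 - \frac{25}{16} + 325 \left(-8\right)\right) = 99833 + \left(\frac{1}{13} + 128 - \frac{25}{16} - 2600\right) = 99833 - \frac{514485}{208} = \frac{20250779}{208}$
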